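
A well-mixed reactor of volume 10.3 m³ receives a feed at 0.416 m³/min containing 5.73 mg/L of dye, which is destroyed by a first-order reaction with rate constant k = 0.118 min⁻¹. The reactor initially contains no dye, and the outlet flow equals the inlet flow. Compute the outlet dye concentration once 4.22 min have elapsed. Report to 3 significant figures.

Accumulation = in − out − consumed: V dC/dt = Q C_in − Q C − k V C.
This is linear with rate a = Q/V + k = 0.15839 min⁻¹.
C_ss = Q C_in/(Q + kV) = 1.4611 mg/L; C(t) = C_ss + (C₀ − C_ss) e^(−a t).
C(4.22) = 1.4611 + (-1.4611)·e^(−0.15839·4.22) = 1.4611 + (-1.4611)·0.51253 = 0.71226 mg/L.

0.712 mg/L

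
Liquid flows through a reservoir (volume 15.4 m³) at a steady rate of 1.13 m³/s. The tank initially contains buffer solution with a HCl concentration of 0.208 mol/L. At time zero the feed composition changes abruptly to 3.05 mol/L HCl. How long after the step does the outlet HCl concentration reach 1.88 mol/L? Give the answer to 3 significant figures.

12.1 s

Species balance on the tank: V dC/dt = Q(C_in − C), so τ = V/Q = 13.628 s.
C(t) = C_in + (C₀ − C_in) e^(−t/τ). Set C = 1.88 and solve for t:
e^(−t/τ) = (C − C_in)/(C₀ − C_in) = (1.88 − 3.05)/(0.208 − 3.05) = 0.41168
t = −τ ln(…) = 13.628 × 0.88750 = 12.095 s.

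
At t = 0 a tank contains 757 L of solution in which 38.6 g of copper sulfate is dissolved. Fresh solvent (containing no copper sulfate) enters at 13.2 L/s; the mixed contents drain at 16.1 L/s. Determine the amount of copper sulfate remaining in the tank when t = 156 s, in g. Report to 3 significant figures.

0.246 g

Total volume: dV/dt = Q_in − Q_out = -2.9000 L/s, so V(t) = 757 − 2.9000 t and V(156) = 304.60 L.
Solute balance: dm/dt = 0 − Q_out C = −Q_out m/V(t).
dm/m = −Q_out dt/(V₀ − 2.9000 t); integrating gives ln(m/m₀) = −(Q_out/(Q_in−Q_out)) ln(V/V₀).
m = m₀ (V₀/V)^(Q_out/(Q_in−Q_out)) = 38.6 × (757/304.60)^(-5.5517) = 0.24639 g.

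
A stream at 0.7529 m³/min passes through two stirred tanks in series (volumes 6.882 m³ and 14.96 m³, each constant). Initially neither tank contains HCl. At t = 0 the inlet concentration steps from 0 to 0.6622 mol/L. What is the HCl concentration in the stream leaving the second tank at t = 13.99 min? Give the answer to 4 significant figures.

0.1778 mol/L

Each tank obeys Vᵢ dCᵢ/dt = Q(Cᵢ₋₁ − Cᵢ), so τᵢ = Vᵢ/Q.
τ₁ = 6.882/0.7529 = 9.14066 min; τ₂ = 14.96/0.7529 = 19.8698 min.
Solving the cascade with C₁(0)=C₂(0)=0 gives C₂(t) = C_in[1 − (τ₁ e^(−t/τ₁) − τ₂ e^(−t/τ₂))/(τ₁ − τ₂)].
At t = 13.99: e^(−t/τ₁) = 0.216422, e^(−t/τ₂) = 0.494562.
C₂ = 0.6622·[1 − (9.14066·0.216422 − 19.8698·0.494562)/(-10.7292)] = 0.6622·0.268478 = 0.177786 mol/L.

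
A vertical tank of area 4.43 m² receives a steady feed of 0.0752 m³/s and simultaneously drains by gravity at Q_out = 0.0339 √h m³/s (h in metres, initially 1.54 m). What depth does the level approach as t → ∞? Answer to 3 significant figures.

4.92 m

Mass balance (ρ constant): A dh/dt = Q_in − 0.0339 √h. At steady state dh/dt = 0:
Q_in = 0.0339 √h_ss ⇒ √h_ss = 0.0752/0.0339 = 2.2183.
h_ss = 2.2183² = 4.9208 m. (Since h₀ = 1.54 m < h_ss, the level will rise toward this value.)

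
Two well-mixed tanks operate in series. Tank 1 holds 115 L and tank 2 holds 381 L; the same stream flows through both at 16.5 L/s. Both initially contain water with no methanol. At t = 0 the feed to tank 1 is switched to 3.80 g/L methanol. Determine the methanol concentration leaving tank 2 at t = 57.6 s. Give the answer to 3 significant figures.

3.35 g/L

Species balance on tank i: dCᵢ/dt = (Cᵢ₋₁ − Cᵢ)/τᵢ with τᵢ = Vᵢ/Q.
τ₁ = 115/16.5 = 6.9697 s; τ₂ = 381/16.5 = 23.091 s.
Solving the cascade with C₁(0)=C₂(0)=0 gives C₂(t) = C_in[1 − (τ₁ e^(−t/τ₁) − τ₂ e^(−t/τ₂))/(τ₁ − τ₂)].
At t = 57.6: e^(−t/τ₁) = 0.00025754, e^(−t/τ₂) = 0.082539.
C₂ = 3.80·[1 − (6.9697·0.00025754 − 23.091·0.082539)/(-16.121)] = 3.80·0.88189 = 3.3512 g/L.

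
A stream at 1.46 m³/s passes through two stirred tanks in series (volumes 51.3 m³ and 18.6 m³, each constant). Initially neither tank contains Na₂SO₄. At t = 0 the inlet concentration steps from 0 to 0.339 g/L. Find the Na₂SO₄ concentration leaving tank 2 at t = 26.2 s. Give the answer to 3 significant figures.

0.111 g/L

Time constants: τᵢ = Vᵢ/Q for each well-mixed tank.
τ₁ = 51.3/1.46 = 35.137 s; τ₂ = 18.6/1.46 = 12.740 s.
Solving the cascade with C₁(0)=C₂(0)=0 gives C₂(t) = C_in[1 − (τ₁ e^(−t/τ₁) − τ₂ e^(−t/τ₂))/(τ₁ − τ₂)].
At t = 26.2: e^(−t/τ₁) = 0.47442, e^(−t/τ₂) = 0.12789.
C₂ = 0.339·[1 − (35.137·0.47442 − 12.740·0.12789)/(22.397)] = 0.339·0.32847 = 0.11135 g/L.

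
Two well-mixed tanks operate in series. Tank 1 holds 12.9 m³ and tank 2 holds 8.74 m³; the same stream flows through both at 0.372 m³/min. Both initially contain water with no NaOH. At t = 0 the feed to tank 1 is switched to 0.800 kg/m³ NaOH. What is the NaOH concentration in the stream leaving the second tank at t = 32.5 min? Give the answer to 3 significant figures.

Time constants: τᵢ = Vᵢ/Q for each well-mixed tank.
τ₁ = 12.9/0.372 = 34.677 min; τ₂ = 8.74/0.372 = 23.495 min.
Solving the cascade with C₁(0)=C₂(0)=0 gives C₂(t) = C_in[1 − (τ₁ e^(−t/τ₁) − τ₂ e^(−t/τ₂))/(τ₁ − τ₂)].
At t = 32.5: e^(−t/τ₁) = 0.39172, e^(−t/τ₂) = 0.25075.
C₂ = 0.800·[1 − (34.677·0.39172 − 23.495·0.25075)/(11.183)] = 0.800·0.31211 = 0.24969 kg/m³.

0.250 kg/m³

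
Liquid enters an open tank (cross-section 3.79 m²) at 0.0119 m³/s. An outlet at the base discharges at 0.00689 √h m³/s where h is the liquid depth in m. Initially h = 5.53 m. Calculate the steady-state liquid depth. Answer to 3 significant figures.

2.98 m

A dh/dt = Q_in − 0.00689 √h. Steady state requires inflow = outflow:
Q_in = 0.00689 √h_ss ⇒ √h_ss = 0.0119/0.00689 = 1.7271.
h_ss = 1.7271² = 2.9830 m. (Since h₀ = 5.53 m > h_ss, the level will fall toward this value.)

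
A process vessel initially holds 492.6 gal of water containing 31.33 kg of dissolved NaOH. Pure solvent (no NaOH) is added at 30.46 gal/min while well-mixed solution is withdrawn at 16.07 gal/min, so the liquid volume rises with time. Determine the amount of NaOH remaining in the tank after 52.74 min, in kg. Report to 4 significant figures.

Let m(t) be the amount of NaOH. Volume: V(t) = V₀ + (Q_in − Q_out) t = 492.6 + 14.3900 t; V(52.74) = 1251.53 gal.
Species balance (pure solvent in): dm/dt = −Q_out · m/V(t).
Separate: dm/m = −Q_out dt/V(t) ⇒ ln(m/m₀) = −(Q_out/(Q_in−Q_out)) ln(V/V₀).
m = m₀ (V₀/V)^(Q_out/(Q_in−Q_out)) = 31.33 × (492.6/1251.53)^(1.11675) = 11.0595 kg.

11.06 kg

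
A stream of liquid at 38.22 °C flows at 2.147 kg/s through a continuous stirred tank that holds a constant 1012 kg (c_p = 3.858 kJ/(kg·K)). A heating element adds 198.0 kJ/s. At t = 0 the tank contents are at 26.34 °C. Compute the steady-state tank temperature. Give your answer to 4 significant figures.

62.12 °C

Energy balance: M c_p dT/dt = ṁ c_p (T_in − T) + 198.0.
At steady state dT/dt = 0 ⇒ T_ss = T_in + Q̇/(ṁ c_p) = 38.22 + 198.0/(2.147·3.858) = 62.1240 °C.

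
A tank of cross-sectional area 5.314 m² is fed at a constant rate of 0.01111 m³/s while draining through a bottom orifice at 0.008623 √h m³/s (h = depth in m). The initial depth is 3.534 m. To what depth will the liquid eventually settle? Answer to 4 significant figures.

1.660 m

A dh/dt = Q_in − 0.008623 √h. Steady state requires inflow = outflow:
Q_in = 0.008623 √h_ss ⇒ √h_ss = 0.01111/0.008623 = 1.28841.
h_ss = 1.28841² = 1.66001 m. (Since h₀ = 3.534 m > h_ss, the level will fall toward this value.)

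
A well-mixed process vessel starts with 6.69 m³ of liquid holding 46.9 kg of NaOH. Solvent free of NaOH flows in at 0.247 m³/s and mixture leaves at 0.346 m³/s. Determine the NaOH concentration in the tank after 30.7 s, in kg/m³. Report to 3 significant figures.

1.55 kg/m³

Total volume: dV/dt = Q_in − Q_out = -0.099000 m³/s, so V(t) = 6.69 − 0.099000 t and V(30.7) = 3.6507 m³.
No NaOH enters, so dm/dt = −Q_out · (m/V).
Separate: dm/m = −Q_out dt/V(t) ⇒ ln(m/m₀) = −(Q_out/(Q_in−Q_out)) ln(V/V₀).
m = m₀ (V₀/V)^(Q_out/(Q_in−Q_out)) = 46.9 × (6.69/3.6507)^(-3.4949) = 5.6471 kg.
C = m/V = 5.6471/3.6507 = 1.5469 kg/m³.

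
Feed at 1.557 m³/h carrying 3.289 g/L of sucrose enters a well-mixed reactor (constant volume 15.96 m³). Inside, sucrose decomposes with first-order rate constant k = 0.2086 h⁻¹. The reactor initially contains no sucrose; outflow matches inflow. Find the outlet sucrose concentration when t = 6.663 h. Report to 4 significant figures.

Species balance: V dC/dt = Q C_in − Q C − k V C.
dC/dt = (Q/V) C_in − (Q/V + k) C; effective rate a = Q/V + k = 0.0975564 + 0.2086 = 0.306156 h⁻¹.
C_ss = Q C_in/(Q + kV) = 1.04804 g/L; C(t) = C_ss + (C₀ − C_ss) e^(−a t).
C(6.663) = 1.04804 + (-1.04804)·e^(−0.306156·6.663) = 1.04804 + (-1.04804)·0.130039 = 0.911750 g/L.

0.9118 g/L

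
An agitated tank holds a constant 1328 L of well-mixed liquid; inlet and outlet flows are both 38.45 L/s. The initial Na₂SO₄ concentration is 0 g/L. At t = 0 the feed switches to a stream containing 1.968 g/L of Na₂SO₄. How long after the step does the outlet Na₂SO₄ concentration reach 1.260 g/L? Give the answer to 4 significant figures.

35.31 s

Unsteady species balance (constant V, well mixed): V dC/dt = Q(C_in − C), so τ = V/Q = 34.5384 s.
C(t) = C_in + (C₀ − C_in) e^(−t/τ). Set C = 1.260 and solve for t:
e^(−t/τ) = (C − C_in)/(C₀ − C_in) = (1.260 − 1.968)/(0 − 1.968) = 0.359756
t = −τ ln(…) = 34.5384 × 1.02233 = 35.3096 s.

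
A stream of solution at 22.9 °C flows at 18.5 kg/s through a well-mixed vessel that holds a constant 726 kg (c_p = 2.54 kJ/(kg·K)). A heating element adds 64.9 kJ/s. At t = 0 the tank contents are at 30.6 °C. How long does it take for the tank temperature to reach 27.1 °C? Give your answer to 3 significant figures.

31.7 s

M c_p dT/dt = ṁ c_p (T_in − T) + Q̇.
τ = M/ṁ = 39.243 s; T_ss = T_in + Q̇/(ṁ c_p) = 24.281 °C.
T(t) = T_ss + (T₀ − T_ss) e^(−t/τ). Set T = 27.1:
e^(−t/τ) = (27.1 − 24.281)/(30.6 − 24.281) = 0.44610
t = −39.243 · ln(0.44610) = 31.677 s.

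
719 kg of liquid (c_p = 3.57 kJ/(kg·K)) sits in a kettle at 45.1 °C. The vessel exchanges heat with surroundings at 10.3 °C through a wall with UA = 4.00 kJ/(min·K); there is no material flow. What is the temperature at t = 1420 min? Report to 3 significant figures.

Unsteady energy balance on the tank contents: M c_p dT/dt = −UA(T − T_amb).
dT/dt = (T_ss − T)/τ with T_ss = T_amb = 10.300 °C, τ = M c_p/UA = 719·3.57/4.00 = 641.71 min.
Solution: T(t) = T_ss + (T₀ − T_ss) e^(−t/τ).
T(1420) = 10.300 + (34.800)·0.10939 = 14.107 °C.

14.1 °C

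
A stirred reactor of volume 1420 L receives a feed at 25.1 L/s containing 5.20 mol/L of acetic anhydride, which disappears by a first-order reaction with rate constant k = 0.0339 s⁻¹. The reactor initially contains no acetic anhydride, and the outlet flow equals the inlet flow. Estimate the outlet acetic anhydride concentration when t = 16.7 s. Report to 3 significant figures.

V dC/dt = Q(C_in − C) − k V C.
This is linear with rate a = Q/V + k = 0.051576 s⁻¹.
C_ss = Q C_in/(Q + kV) = 1.7821 mol/L; C(t) = C_ss + (C₀ − C_ss) e^(−a t).
C(16.7) = 1.7821 + (-1.7821)·e^(−0.051576·16.7) = 1.7821 + (-1.7821)·0.42260 = 1.0290 mol/L.

1.03 mol/L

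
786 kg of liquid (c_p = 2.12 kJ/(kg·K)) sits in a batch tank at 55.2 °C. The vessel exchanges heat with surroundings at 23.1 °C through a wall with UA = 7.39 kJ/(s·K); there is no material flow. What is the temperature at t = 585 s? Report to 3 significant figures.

Lumped-capacitance energy balance: M c_p dT/dt = UA(T_amb − T).
dT/dt = (T_ss − T)/τ with T_ss = T_amb = 23.100 °C, τ = M c_p/UA = 786·2.12/7.39 = 225.48 s.
Integrating: T(t) = T_ss + (T₀ − T_ss) e^(−t/τ).
T(585) = 23.100 + (32.100)·0.074688 = 25.497 °C.

25.5 °C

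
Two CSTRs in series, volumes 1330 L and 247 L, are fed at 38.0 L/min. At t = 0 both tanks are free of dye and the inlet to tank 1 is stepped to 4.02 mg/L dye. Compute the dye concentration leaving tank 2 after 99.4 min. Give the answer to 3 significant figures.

3.73 mg/L

Each tank obeys Vᵢ dCᵢ/dt = Q(Cᵢ₋₁ − Cᵢ), so τᵢ = Vᵢ/Q.
τ₁ = 1330/38.0 = 35.000 min; τ₂ = 247/38.0 = 6.5000 min.
Tank 1: C₁ = C_in(1 − e^(−t/τ₁)). Tank 2 (τ₁ ≠ τ₂): C₂ = C_in[1 − (τ₁ e^(−t/τ₁) − τ₂ e^(−t/τ₂))/(τ₁ − τ₂)].
At t = 99.4: e^(−t/τ₁) = 0.058426, e^(−t/τ₂) = 2.2837e-07.
C₂ = 4.02·[1 − (35.000·0.058426 − 6.5000·2.2837e-07)/(28.500)] = 4.02·0.92825 = 3.7316 mg/L.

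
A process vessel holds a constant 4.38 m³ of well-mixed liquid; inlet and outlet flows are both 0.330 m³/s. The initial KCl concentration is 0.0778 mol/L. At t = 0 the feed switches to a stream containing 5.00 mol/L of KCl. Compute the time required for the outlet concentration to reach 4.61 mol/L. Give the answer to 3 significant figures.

Species balance: V dC/dt = Q(C_in − C) ⇒ τ = V/Q = 13.273 s.
C(t) = C_in + (C₀ − C_in) e^(−t/τ). Set C = 4.61 and solve for t:
e^(−t/τ) = (C − C_in)/(C₀ − C_in) = (4.61 − 5.00)/(0.0778 − 5.00) = 0.079233
t = −τ ln(…) = 13.273 × 2.5354 = 33.651 s.

33.7 s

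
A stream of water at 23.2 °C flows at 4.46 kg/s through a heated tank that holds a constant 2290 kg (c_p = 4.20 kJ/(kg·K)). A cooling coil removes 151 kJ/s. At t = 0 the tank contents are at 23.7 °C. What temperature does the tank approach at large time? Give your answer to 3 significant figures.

15.1 °C

M c_p dT/dt = ṁ c_p (T_in − T) − Q̇.
At steady state dT/dt = 0 ⇒ T_ss = T_in − Q̇/(ṁ c_p) = 23.2 − 151/(4.46·4.20) = 15.139 °C.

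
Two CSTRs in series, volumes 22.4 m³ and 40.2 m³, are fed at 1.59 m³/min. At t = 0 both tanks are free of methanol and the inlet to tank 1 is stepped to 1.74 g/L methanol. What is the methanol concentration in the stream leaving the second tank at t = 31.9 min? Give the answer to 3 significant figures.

Time constants: τᵢ = Vᵢ/Q for each well-mixed tank.
τ₁ = 22.4/1.59 = 14.088 min; τ₂ = 40.2/1.59 = 25.283 min.
Solving the cascade with C₁(0)=C₂(0)=0 gives C₂(t) = C_in[1 − (τ₁ e^(−t/τ₁) − τ₂ e^(−t/τ₂))/(τ₁ − τ₂)].
At t = 31.9: e^(−t/τ₁) = 0.10390, e^(−t/τ₂) = 0.28317.
C₂ = 1.74·[1 − (14.088·0.10390 − 25.283·0.28317)/(-11.195)] = 1.74·0.49124 = 0.85475 g/L.

0.855 g/L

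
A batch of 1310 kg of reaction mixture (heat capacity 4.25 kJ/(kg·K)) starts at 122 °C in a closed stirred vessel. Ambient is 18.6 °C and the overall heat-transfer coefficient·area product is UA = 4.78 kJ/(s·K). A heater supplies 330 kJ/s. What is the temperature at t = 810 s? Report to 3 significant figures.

Lumped-capacitance energy balance: M c_p dT/dt = UA(T_amb − T) + Q̇.
dT/dt = (T_ss − T)/τ with T_ss = T_amb + Q̇/UA = 18.6 + 330/4.78 = 87.638 °C, τ = M c_p/UA = 1310·4.25/4.78 = 1164.7 s.
This is linear first-order; T(t) = T_ss + (T₀ − T_ss) e^(−t/τ).
T(810) = 87.638 + (34.362)·0.49886 = 104.78 °C.

105 °C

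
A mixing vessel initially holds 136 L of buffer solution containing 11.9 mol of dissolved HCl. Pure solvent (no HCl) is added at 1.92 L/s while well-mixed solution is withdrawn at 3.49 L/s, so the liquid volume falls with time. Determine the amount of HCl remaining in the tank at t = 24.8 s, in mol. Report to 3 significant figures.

Let m(t) be the amount of HCl. Volume: V(t) = V₀ + (Q_in − Q_out) t = 136 − 1.5700 t; V(24.8) = 97.064 L.
No HCl enters, so dm/dt = −Q_out · (m/V).
dm/m = −Q_out dt/(V₀ − 1.5700 t); integrating gives ln(m/m₀) = −(Q_out/(Q_in−Q_out)) ln(V/V₀).
m = m₀ (V₀/V)^(Q_out/(Q_in−Q_out)) = 11.9 × (136/97.064)^(-2.2229) = 5.6225 mol.

5.62 mol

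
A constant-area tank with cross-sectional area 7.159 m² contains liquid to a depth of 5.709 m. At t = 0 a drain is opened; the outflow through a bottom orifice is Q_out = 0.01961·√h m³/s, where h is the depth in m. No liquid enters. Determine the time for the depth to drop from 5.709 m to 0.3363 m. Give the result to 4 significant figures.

1321 s

A dh/dt = −Q_out = −0.01961 √h.
This is separable: 2 d(√h)/dt = −0.01961/A, so √h = √h₀ − (0.01961/(2A)) t.
t = 2A(√h₀ − √h)/0.01961 = 2·7.159·(√5.709 − √0.3363)/0.01961
  = 14.3180 × (2.38935 − 0.579914) / 0.01961 = 1321.14 s.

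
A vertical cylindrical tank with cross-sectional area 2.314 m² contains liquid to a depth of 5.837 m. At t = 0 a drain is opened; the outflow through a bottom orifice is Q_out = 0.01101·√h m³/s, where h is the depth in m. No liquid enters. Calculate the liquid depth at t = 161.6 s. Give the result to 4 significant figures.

Volume balance on the tank: A dh/dt = −0.01101 √h.
∫ h^(−1/2) dh = −(0.01101/A) ∫ dt, giving 2√h = 2√h₀ − (0.01101/A) t.
√h = √5.837 − 0.01101·161.6/(2·2.314) = 2.41599 − 0.384446 = 2.03154.
h = 2.03154² = 4.12716 m.

4.127 m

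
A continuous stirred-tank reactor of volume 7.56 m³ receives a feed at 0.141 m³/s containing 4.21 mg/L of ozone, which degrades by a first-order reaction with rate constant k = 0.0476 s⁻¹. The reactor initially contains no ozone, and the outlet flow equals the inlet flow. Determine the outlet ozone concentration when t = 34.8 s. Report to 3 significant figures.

1.07 mg/L

Accumulation = in − out − consumed: V dC/dt = Q C_in − Q C − k V C.
dC/dt = (Q/V) C_in − (Q/V + k) C; effective rate a = Q/V + k = 0.018651 + 0.0476 = 0.066251 s⁻¹.
C_ss = Q C_in/(Q + kV) = 1.1852 mg/L; C(t) = C_ss + (C₀ − C_ss) e^(−a t).
C(34.8) = 1.1852 + (-1.1852)·e^(−0.066251·34.8) = 1.1852 + (-1.1852)·0.099706 = 1.0670 mg/L.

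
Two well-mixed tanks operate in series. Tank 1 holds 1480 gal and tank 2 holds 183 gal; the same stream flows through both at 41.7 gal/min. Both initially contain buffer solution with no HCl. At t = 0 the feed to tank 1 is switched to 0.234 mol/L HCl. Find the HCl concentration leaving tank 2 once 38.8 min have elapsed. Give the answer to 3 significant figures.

0.145 mol/L

Each tank obeys Vᵢ dCᵢ/dt = Q(Cᵢ₋₁ − Cᵢ), so τᵢ = Vᵢ/Q.
τ₁ = 1480/41.7 = 35.492 min; τ₂ = 183/41.7 = 4.3885 min.
Tank 1: C₁ = C_in(1 − e^(−t/τ₁)). Tank 2 (τ₁ ≠ τ₂): C₂ = C_in[1 − (τ₁ e^(−t/τ₁) − τ₂ e^(−t/τ₂))/(τ₁ − τ₂)].
At t = 38.8: e^(−t/τ₁) = 0.33514, e^(−t/τ₂) = 0.00014463.
C₂ = 0.234·[1 − (35.492·0.33514 − 4.3885·0.00014463)/(31.103)] = 0.234·0.61760 = 0.14452 mol/L.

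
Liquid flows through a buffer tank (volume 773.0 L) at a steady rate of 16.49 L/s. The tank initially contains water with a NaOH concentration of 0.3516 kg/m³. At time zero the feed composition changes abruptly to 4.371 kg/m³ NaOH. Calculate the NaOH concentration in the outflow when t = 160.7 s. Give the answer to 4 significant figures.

Accumulation = in − out for the solute gives V dC/dt = Q(C_in − C).
So dC/dt = (C_in − C)/τ with τ = V/Q = 773.0/16.49 = 46.8769 s.
This is linear first-order; C(t) = C_in + (C₀ − C_in) e^(−t/τ).
C(160.7) = 4.371 + (0.3516 − 4.371)·e^(−160.7/46.8769) = 4.371 + (-4.01940)·0.0324476 = 4.24058 kg/m³.

4.241 kg/m³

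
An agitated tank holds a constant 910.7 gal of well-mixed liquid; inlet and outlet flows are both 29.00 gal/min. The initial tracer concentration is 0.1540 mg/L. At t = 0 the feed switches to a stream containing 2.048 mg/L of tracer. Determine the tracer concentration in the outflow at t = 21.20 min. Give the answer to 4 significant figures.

1.084 mg/L

Transient balance on the dissolved component: V dC/dt = Q(C_in − C).
Rewrite as dC/dt + C/τ = C_in/τ, τ = V/Q = 31.4034 min.
C approaches C_in exponentially: C(t) = C_in + (C₀ − C_in) e^(−t/τ).
C(21.20) = 2.048 + (0.1540 − 2.048)·e^(−21.20/31.4034) = 2.048 + (-1.89400)·0.509113 = 1.08374 mg/L.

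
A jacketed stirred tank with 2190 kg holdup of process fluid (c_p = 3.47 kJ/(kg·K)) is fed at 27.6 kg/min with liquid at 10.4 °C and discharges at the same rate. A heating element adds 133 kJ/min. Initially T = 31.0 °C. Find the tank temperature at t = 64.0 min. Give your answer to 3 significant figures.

20.4 °C

Unsteady energy balance on the tank contents: M c_p dT/dt = ṁ c_p (T_in − T) + 133.
Rearrange: dT/dt = (T_ss − T)/τ with τ = M/ṁ = 79.348 min and T_ss = T_in + Q̇/(ṁ c_p) = 11.789 °C.
This is linear first-order; T(t) = T_ss + (T₀ − T_ss) e^(−t/τ).
T(64.0) = 11.789 + (19.211)·e^(−64.0/79.348) = 11.789 + (19.211)·0.44638 = 20.364 °C.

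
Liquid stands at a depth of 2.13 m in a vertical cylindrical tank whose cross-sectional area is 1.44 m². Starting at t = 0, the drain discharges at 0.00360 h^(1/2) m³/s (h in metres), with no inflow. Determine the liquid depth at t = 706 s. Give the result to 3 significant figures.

Mass balance (ρ constant): A dh/dt = −0.00360 √h.
Separate and integrate: 2(√h − √h₀) = −(0.00360/A) t.
√h = √2.13 − 0.00360·706/(2·1.44) = 1.4595 − 0.88250 = 0.57695.
h = 0.57695² = 0.33287 m.

0.333 m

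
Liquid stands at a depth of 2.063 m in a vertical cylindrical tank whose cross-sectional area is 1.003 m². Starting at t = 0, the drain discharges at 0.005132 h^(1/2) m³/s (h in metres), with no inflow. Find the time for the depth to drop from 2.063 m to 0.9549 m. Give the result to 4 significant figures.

With no inflow, A dh/dt = −0.005132 √h.
Separate and integrate: 2(√h − √h₀) = −(0.005132/A) t.
t = 2A(√h₀ − √h)/0.005132 = 2·1.003·(√2.063 − √0.9549)/0.005132
  = 2.00600 × (1.43631 − 0.977190) / 0.005132 = 179.463 s.

179.5 s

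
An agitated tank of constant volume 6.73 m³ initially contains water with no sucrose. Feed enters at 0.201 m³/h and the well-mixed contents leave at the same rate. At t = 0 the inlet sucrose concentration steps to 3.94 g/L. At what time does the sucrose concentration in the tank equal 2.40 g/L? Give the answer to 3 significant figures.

31.5 h

Species balance: V dC/dt = Q(C_in − C) ⇒ τ = V/Q = 33.483 h.
C(t) = C_in + (C₀ − C_in) e^(−t/τ). Set C = 2.40 and solve for t:
e^(−t/τ) = (C − C_in)/(C₀ − C_in) = (2.40 − 3.94)/(0 − 3.94) = 0.39086
t = −τ ln(…) = 33.483 × 0.93940 = 31.453 h.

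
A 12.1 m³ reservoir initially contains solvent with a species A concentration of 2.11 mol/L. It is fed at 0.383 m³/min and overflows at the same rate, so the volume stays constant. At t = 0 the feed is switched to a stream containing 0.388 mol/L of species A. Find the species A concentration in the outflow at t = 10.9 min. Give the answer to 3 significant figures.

Species balance on the tank: V dC/dt = Q(C_in − C).
Rewrite as dC/dt + C/τ = C_in/τ, τ = V/Q = 31.593 min.
C approaches C_in exponentially: C(t) = C_in + (C₀ − C_in) e^(−t/τ).
C(10.9) = 0.388 + (2.11 − 0.388)·e^(−10.9/31.593) = 0.388 + (1.7220)·0.70821 = 1.6075 mol/L.

1.61 mol/L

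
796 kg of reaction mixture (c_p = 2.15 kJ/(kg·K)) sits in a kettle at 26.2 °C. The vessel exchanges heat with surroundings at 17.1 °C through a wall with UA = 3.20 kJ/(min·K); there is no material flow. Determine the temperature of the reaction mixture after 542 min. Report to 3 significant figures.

20.4 °C

Lumped-capacitance energy balance: M c_p dT/dt = UA(T_amb − T).
dT/dt = (T_ss − T)/τ with T_ss = T_amb = 17.100 °C, τ = M c_p/UA = 796·2.15/3.20 = 534.81 min.
T approaches T_ss exponentially: T(t) = T_ss + (T₀ − T_ss) e^(−t/τ).
T(542) = 17.100 + (9.1000)·0.36297 = 20.403 °C.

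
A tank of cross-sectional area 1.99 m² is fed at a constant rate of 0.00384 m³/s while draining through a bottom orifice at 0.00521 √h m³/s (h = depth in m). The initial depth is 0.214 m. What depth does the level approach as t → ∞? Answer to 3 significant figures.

0.543 m

A dh/dt = Q_in − 0.00521 √h. Steady state requires inflow = outflow:
Q_in = 0.00521 √h_ss ⇒ √h_ss = 0.00384/0.00521 = 0.73704.
h_ss = 0.73704² = 0.54323 m. (Since h₀ = 0.214 m < h_ss, the level will rise toward this value.)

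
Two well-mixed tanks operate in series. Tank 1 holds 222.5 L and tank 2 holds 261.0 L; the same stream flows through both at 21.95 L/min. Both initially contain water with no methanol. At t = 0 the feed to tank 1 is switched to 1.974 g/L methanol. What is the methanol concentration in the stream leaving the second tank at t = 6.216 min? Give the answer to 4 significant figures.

0.2187 g/L

Species balance on tank i: dCᵢ/dt = (Cᵢ₋₁ − Cᵢ)/τᵢ with τᵢ = Vᵢ/Q.
τ₁ = 222.5/21.95 = 10.1367 min; τ₂ = 261.0/21.95 = 11.8907 min.
Solving the cascade with C₁(0)=C₂(0)=0 gives C₂(t) = C_in[1 − (τ₁ e^(−t/τ₁) − τ₂ e^(−t/τ₂))/(τ₁ − τ₂)].
At t = 6.216: e^(−t/τ₁) = 0.541605, e^(−t/τ₂) = 0.592880.
C₂ = 1.974·[1 − (10.1367·0.541605 − 11.8907·0.592880)/(-1.75399)] = 1.974·0.110789 = 0.218697 g/L.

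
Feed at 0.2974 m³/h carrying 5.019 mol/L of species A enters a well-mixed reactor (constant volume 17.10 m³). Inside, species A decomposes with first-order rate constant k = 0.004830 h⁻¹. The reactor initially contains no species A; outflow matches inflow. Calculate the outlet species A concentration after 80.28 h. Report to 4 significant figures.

Accumulation = in − out − consumed: V dC/dt = Q C_in − Q C − k V C.
This is linear with rate a = Q/V + k = 0.0222218 h⁻¹.
C_ss = Q C_in/(Q + kV) = 3.92810 mol/L; C(t) = C_ss + (C₀ − C_ss) e^(−a t).
C(80.28) = 3.92810 + (-3.92810)·e^(−0.0222218·80.28) = 3.92810 + (-3.92810)·0.167970 = 3.26830 mol/L.

3.268 mol/L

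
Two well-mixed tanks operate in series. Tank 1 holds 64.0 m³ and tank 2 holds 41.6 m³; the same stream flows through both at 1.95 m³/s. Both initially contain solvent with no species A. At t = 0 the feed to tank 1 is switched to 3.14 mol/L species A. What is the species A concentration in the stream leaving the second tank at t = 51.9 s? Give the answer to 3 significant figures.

Time constants: τᵢ = Vᵢ/Q for each well-mixed tank.
τ₁ = 64.0/1.95 = 32.821 s; τ₂ = 41.6/1.95 = 21.333 s.
Tank 1: C₁ = C_in(1 − e^(−t/τ₁)). Tank 2 (τ₁ ≠ τ₂): C₂ = C_in[1 − (τ₁ e^(−t/τ₁) − τ₂ e^(−t/τ₂))/(τ₁ − τ₂)].
At t = 51.9: e^(−t/τ₁) = 0.20570, e^(−t/τ₂) = 0.087790.
C₂ = 3.14·[1 − (32.821·0.20570 − 21.333·0.087790)/(11.487)] = 3.14·0.57532 = 1.8065 mol/L.

1.81 mol/L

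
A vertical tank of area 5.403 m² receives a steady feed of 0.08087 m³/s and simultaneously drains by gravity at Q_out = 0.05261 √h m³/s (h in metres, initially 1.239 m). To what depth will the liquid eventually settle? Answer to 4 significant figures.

Accumulation of liquid (constant cross-section A): A dh/dt = Q_in − 0.05261 √h. At steady state dh/dt = 0:
Q_in = 0.05261 √h_ss ⇒ √h_ss = 0.08087/0.05261 = 1.53716.
h_ss = 1.53716² = 2.36286 m. (Since h₀ = 1.239 m < h_ss, the level will rise toward this value.)

2.363 m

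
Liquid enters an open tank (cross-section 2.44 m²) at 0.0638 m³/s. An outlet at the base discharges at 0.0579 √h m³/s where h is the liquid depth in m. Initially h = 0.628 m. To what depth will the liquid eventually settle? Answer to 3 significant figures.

1.21 m

Level balance: A dh/dt = 0.0638 − 0.0579 √h. Setting dh/dt = 0:
Q_in = 0.0579 √h_ss ⇒ √h_ss = 0.0638/0.0579 = 1.1019.
h_ss = 1.1019² = 1.2142 m. (Since h₀ = 0.628 m < h_ss, the level will rise toward this value.)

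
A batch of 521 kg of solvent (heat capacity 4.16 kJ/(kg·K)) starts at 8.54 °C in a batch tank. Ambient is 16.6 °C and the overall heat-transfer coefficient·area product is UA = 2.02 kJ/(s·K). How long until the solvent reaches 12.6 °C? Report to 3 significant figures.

752 s

First-law balance (no shaft work): M c_p dT/dt = −UA(T − T_amb).
τ = M c_p/UA = 1073.0 s; T_ss = T_amb = 16.600 °C.
T(t) = T_ss + (T₀ − T_ss)e^(−t/τ); set T = 12.6:
t = −τ ln[(T − T_ss)/(T₀ − T_ss)] = −1073.0 · ln(0.49628) = 751.73 s.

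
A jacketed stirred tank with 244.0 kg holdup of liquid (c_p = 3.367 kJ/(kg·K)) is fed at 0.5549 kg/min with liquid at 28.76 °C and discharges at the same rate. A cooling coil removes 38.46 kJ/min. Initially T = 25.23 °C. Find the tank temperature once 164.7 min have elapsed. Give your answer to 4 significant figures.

19.90 °C

M c_p dT/dt = ṁ c_p (T_in − T) − Q̇.
τ = M/ṁ = 439.719 min; T_ss = T_in − Q̇/(ṁ c_p) = 28.76 − 38.46/(0.5549·3.367) = 8.17497 °C.
This is linear first-order; T(t) = T_ss + (T₀ − T_ss) e^(−t/τ).
T(164.7) = 8.17497 + (17.0550)·e^(−164.7/439.719) = 8.17497 + (17.0550)·0.687593 = 19.9019 °C.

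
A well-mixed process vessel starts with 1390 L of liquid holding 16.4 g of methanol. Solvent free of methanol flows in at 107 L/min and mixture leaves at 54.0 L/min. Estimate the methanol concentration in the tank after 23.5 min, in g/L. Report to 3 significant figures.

Let m(t) be the amount of methanol. Volume: V(t) = V₀ + (Q_in − Q_out) t = 1390 + 53.000 t; V(23.5) = 2635.5 L.
No methanol enters, so dm/dt = −Q_out · (m/V).
dm/m = −Q_out dt/(V₀ + 53.000 t); integrating gives ln(m/m₀) = −(Q_out/(Q_in−Q_out)) ln(V/V₀).
m = m₀ (V₀/V)^(Q_out/(Q_in−Q_out)) = 16.4 × (1390/2635.5)^(1.0189) = 8.5458 g.
C = m/V = 8.5458/2635.5 = 0.0032426 g/L.

0.00324 g/L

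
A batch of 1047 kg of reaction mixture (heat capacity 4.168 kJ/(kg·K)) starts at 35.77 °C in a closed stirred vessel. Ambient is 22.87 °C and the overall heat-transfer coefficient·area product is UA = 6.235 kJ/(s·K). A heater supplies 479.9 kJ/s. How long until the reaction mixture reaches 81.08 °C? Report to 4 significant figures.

Energy balance: M c_p dT/dt = −UA(T − T_amb) + Q̇.
τ = M c_p/UA = 699.903 s; T_ss = T_amb + Q̇/UA = 22.87 + 479.9/6.235 = 99.8387 °C.
T(t) = T_ss + (T₀ − T_ss)e^(−t/τ); set T = 81.08:
t = −τ ln[(T − T_ss)/(T₀ − T_ss)] = −699.903 · ln(0.292791) = 859.689 s.

859.7 s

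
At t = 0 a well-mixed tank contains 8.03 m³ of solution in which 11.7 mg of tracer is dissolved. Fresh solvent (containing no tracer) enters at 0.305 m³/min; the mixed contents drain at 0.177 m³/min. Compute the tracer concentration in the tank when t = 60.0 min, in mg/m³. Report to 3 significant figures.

0.294 mg/m³

Let m(t) be the amount of tracer. Volume: V(t) = V₀ + (Q_in − Q_out) t = 8.03 + 0.12800 t; V(60.0) = 15.710 m³.
Species balance (pure solvent in): dm/dt = −Q_out · m/V(t).
Separate: dm/m = −Q_out dt/V(t) ⇒ ln(m/m₀) = −(Q_out/(Q_in−Q_out)) ln(V/V₀).
m = m₀ (V₀/V)^(Q_out/(Q_in−Q_out)) = 11.7 × (8.03/15.710)^(1.3828) = 4.6254 mg.
C = m/V = 4.6254/15.710 = 0.29442 mg/m³.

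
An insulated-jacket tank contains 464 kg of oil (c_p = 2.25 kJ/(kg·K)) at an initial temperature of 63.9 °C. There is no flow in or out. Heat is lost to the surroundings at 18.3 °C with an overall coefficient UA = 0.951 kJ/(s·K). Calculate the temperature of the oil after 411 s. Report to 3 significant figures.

M c_p dT/dt = −UA(T − T_amb).
dT/dt = (T_ss − T)/τ with T_ss = T_amb = 18.300 °C, τ = M c_p/UA = 464·2.25/0.951 = 1097.8 s.
This is linear first-order; T(t) = T_ss + (T₀ − T_ss) e^(−t/τ).
T(411) = 18.300 + (45.600)·0.68771 = 49.660 °C.

49.7 °C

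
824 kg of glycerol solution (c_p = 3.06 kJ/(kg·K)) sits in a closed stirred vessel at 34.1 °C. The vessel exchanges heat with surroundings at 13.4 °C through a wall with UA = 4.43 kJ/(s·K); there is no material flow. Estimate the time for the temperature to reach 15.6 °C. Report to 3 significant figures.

Heat balance on the well-mixed liquid: M c_p dT/dt = −UA(T − T_amb).
τ = M c_p/UA = 569.17 s; T_ss = T_amb = 13.400 °C.
T(t) = T_ss + (T₀ − T_ss)e^(−t/τ); set T = 15.6:
t = −τ ln[(T − T_ss)/(T₀ − T_ss)] = −569.17 · ln(0.10628) = 1275.9 s.

1280 s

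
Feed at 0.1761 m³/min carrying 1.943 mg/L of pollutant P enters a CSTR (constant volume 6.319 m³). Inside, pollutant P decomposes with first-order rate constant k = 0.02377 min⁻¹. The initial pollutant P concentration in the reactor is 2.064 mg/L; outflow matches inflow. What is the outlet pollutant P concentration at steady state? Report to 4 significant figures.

1.049 mg/L

Species balance: V dC/dt = Q C_in − Q C − k V C.
Steady state (dC/dt = 0): C_ss = Q C_in/(Q + kV) = C_in/(1 + kV/Q).
C_ss = 0.1761·1.943/(0.1761 + 0.02377·6.319) = 0.342162/0.326303 = 1.04860 mg/L.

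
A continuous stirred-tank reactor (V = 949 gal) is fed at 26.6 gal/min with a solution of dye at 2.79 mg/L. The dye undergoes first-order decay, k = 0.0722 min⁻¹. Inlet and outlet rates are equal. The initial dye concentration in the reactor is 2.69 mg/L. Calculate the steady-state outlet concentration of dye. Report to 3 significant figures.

V dC/dt = Q(C_in − C) − k V C.
At steady state: 0 = Q C_in − (Q + kV) C_ss, so C_ss = Q C_in/(Q + kV).
C_ss = 26.6·2.79/(26.6 + 0.0722·949) = 74.214/95.118 = 0.78023 mg/L.

0.780 mg/L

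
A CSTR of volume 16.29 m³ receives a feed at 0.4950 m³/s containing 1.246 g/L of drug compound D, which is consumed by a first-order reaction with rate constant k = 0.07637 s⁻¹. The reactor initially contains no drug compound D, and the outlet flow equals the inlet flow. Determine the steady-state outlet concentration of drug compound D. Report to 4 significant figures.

0.3547 g/L

V dC/dt = Q(C_in − C) − k V C.
At steady state: 0 = Q C_in − (Q + kV) C_ss, so C_ss = Q C_in/(Q + kV).
C_ss = 0.4950·1.246/(0.4950 + 0.07637·16.29) = 0.616770/1.73907 = 0.354656 g/L.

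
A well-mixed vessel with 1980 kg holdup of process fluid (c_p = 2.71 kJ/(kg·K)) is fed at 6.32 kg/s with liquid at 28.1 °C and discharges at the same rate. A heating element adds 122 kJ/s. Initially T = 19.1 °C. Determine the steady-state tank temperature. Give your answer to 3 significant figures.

Unsteady energy balance on the tank contents: M c_p dT/dt = ṁ c_p (T_in − T) + 122.
At steady state dT/dt = 0 ⇒ T_ss = T_in + Q̇/(ṁ c_p) = 28.1 + 122/(6.32·2.71) = 35.223 °C.

35.2 °C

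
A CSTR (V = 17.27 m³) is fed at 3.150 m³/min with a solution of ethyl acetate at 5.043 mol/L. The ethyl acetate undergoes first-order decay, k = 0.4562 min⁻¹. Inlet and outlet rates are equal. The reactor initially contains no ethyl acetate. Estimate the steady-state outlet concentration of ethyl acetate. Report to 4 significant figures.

1.440 mol/L

V dC/dt = Q(C_in − C) − k V C.
At steady state: 0 = Q C_in − (Q + kV) C_ss, so C_ss = Q C_in/(Q + kV).
C_ss = 3.150·5.043/(3.150 + 0.4562·17.27) = 15.8855/11.0286 = 1.44039 mol/L.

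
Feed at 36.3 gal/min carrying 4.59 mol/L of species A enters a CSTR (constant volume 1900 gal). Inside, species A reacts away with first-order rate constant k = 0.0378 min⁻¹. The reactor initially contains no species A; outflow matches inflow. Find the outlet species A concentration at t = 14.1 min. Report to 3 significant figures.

V dC/dt = Q(C_in − C) − k V C.
This is linear with rate a = Q/V + k = 0.056905 min⁻¹.
C_ss = Q C_in/(Q + kV) = 1.5410 mol/L; C(t) = C_ss + (C₀ − C_ss) e^(−a t).
C(14.1) = 1.5410 + (-1.5410)·e^(−0.056905·14.1) = 1.5410 + (-1.5410)·0.44827 = 0.85024 mol/L.

0.850 mol/L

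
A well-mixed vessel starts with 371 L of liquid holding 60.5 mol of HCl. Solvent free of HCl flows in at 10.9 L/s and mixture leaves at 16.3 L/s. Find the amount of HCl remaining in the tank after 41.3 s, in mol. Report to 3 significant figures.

Let m(t) be the amount of HCl. Volume: V(t) = V₀ + (Q_in − Q_out) t = 371 − 5.4000 t; V(41.3) = 147.98 L.
Solute balance: dm/dt = 0 − Q_out C = −Q_out m/V(t).
Separate: dm/m = −Q_out dt/V(t) ⇒ ln(m/m₀) = −(Q_out/(Q_in−Q_out)) ln(V/V₀).
m = m₀ (V₀/V)^(Q_out/(Q_in−Q_out)) = 60.5 × (371/147.98)^(-3.0185) = 3.7744 mol.

3.77 mol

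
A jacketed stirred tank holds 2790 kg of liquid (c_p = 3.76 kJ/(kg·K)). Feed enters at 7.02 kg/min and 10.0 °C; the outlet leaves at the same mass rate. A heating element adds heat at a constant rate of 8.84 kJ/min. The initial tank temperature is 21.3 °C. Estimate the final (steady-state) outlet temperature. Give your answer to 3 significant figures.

10.3 °C

M c_p dT/dt = ṁ c_p (T_in − T) + Q̇.
At steady state dT/dt = 0 ⇒ T_ss = T_in + Q̇/(ṁ c_p) = 10.0 + 8.84/(7.02·3.76) = 10.335 °C.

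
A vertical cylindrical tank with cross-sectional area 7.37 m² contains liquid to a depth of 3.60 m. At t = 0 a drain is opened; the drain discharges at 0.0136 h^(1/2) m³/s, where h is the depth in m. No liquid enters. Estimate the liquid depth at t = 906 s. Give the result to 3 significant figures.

Volume balance on the tank: A dh/dt = −0.0136 √h.
∫ h^(−1/2) dh = −(0.0136/A) ∫ dt, giving 2√h = 2√h₀ − (0.0136/A) t.
√h = √3.60 − 0.0136·906/(2·7.37) = 1.8974 − 0.83593 = 1.0614.
h = 1.0614² = 1.1266 m.

1.13 m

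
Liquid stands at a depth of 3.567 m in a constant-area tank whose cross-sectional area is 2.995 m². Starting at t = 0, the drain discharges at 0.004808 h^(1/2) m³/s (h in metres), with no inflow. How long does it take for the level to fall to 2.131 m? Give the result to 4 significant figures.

Volume balance on the tank: A dh/dt = −0.004808 √h.
This is separable: 2 d(√h)/dt = −0.004808/A, so √h = √h₀ − (0.004808/(2A)) t.
t = 2A(√h₀ − √h)/0.004808 = 2·2.995·(√3.567 − √2.131)/0.004808
  = 5.99000 × (1.88865 − 1.45979) / 0.004808 = 534.286 s.

534.3 s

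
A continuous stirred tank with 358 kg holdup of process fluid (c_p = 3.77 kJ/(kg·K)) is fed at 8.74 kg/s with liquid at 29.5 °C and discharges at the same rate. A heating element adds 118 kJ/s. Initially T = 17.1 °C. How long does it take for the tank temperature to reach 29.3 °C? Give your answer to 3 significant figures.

59.0 s

M c_p dT/dt = ṁ c_p (T_in − T) + Q̇.
τ = M/ṁ = 40.961 s; T_ss = T_in + Q̇/(ṁ c_p) = 33.081 °C.
T(t) = T_ss + (T₀ − T_ss) e^(−t/τ). Set T = 29.3:
e^(−t/τ) = (29.3 − 33.081)/(17.1 − 33.081) = 0.23660
t = −40.961 · ln(0.23660) = 59.040 s.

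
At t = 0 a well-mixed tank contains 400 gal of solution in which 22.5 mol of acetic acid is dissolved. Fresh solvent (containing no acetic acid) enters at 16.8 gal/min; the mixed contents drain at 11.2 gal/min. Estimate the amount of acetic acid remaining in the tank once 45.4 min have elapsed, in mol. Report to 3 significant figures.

8.41 mol

Total volume: dV/dt = Q_in − Q_out = 5.6000 gal/min, so V(t) = 400 + 5.6000 t and V(45.4) = 654.24 gal.
No acetic acid enters, so dm/dt = −Q_out · (m/V).
dm/m = −Q_out dt/(V₀ + 5.6000 t); integrating gives ln(m/m₀) = −(Q_out/(Q_in−Q_out)) ln(V/V₀).
m = m₀ (V₀/V)^(Q_out/(Q_in−Q_out)) = 22.5 × (400/654.24)^(2.0000) = 8.4106 mol.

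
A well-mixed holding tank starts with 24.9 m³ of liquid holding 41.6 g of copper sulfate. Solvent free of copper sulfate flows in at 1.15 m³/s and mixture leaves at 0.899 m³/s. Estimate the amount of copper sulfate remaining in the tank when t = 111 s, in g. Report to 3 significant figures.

Let m(t) be the amount of copper sulfate. Volume: V(t) = V₀ + (Q_in − Q_out) t = 24.9 + 0.25100 t; V(111) = 52.761 m³.
No copper sulfate enters, so dm/dt = −Q_out · (m/V).
Separate: dm/m = −Q_out dt/V(t) ⇒ ln(m/m₀) = −(Q_out/(Q_in−Q_out)) ln(V/V₀).
m = m₀ (V₀/V)^(Q_out/(Q_in−Q_out)) = 41.6 × (24.9/52.761)^(3.5817) = 2.8253 g.

2.83 g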